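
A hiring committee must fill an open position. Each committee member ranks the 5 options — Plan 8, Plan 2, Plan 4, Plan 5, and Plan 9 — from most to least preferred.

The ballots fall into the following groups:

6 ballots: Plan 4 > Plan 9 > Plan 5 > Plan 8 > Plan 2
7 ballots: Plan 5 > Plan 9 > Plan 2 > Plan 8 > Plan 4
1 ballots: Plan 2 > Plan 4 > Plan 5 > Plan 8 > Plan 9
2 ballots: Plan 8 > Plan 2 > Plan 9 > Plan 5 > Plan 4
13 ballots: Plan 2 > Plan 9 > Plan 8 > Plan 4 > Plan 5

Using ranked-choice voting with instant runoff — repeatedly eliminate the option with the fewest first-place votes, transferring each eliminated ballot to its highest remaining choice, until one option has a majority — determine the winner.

Round 1: Plan 2 14, Plan 5 7, Plan 4 6, Plan 8 2, Plan 9 0. Plan 9 has the fewest and is eliminated.
Round 2: Plan 2 14, Plan 5 7, Plan 4 6, Plan 8 2. Plan 8 has the fewest and is eliminated.
Round 3: Plan 2 16, Plan 5 7, Plan 4 6. Plan 2 has a majority.

Plan 2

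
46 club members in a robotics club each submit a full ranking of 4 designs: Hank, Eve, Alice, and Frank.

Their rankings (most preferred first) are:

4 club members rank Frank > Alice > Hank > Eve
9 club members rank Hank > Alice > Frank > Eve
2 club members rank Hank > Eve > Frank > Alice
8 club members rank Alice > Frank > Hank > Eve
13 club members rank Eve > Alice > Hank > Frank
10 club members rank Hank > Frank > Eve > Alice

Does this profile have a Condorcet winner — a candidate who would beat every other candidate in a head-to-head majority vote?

No

Head-to-head results (46 voters total):
Hank vs Eve: Hank wins 33–13.
Hank vs Alice: Alice wins 25–21.
Hank vs Frank: Hank wins 34–12.
Eve vs Alice: Eve wins 25–21.
Eve vs Frank: Frank wins 31–15.
Alice vs Frank: Alice wins 30–16.
No candidate beats all others: Hank beats Eve beats Alice beats Hank, a majority cycle.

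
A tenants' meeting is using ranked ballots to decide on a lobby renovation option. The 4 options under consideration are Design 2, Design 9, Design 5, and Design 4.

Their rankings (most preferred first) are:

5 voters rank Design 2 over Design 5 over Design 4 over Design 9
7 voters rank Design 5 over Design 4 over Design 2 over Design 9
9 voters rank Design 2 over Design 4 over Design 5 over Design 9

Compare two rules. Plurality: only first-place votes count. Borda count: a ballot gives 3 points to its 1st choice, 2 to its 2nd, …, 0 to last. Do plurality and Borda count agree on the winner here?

Yes

Plurality first-place counts: Design 2 14, Design 9 0, Design 5 7, Design 4 0 → Design 2.
Borda totals: Design 2 49, Design 9 0, Design 5 40, Design 4 37 → Design 2.
The two rules agree on Design 2.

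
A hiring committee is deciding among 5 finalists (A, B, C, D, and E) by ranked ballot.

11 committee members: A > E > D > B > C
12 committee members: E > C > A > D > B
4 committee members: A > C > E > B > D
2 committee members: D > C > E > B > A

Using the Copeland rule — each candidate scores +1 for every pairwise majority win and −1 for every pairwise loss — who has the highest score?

Pairwise results:
  A vs B: A wins 27–2.
  A vs C: A wins 15–14.
  A vs D: A wins 27–2.
  A vs E: A wins 15–14.
  B vs C: C wins 18–11.
  B vs D: D wins 25–4.
  B vs E: E wins 29–0.
  C vs D: C wins 16–13.
  C vs E: E wins 23–6.
  D vs E: E wins 27–2.
Copeland scores (wins − losses):
  A: 4 − 0 = 4
  B: 0 − 4 = -4
  C: 2 − 2 = 0
  D: 1 − 3 = -2
  E: 3 − 1 = 2
A has the best Copeland score.

A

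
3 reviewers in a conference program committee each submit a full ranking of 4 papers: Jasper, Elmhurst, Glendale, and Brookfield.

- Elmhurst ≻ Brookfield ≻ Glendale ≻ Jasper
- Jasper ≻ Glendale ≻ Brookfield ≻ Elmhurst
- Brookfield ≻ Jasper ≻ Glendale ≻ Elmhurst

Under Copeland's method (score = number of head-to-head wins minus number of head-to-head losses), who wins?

Brookfield

Pairwise results:
  Jasper vs Elmhurst: Jasper wins 2–1.
  Jasper vs Glendale: Jasper wins 2–1.
  Jasper vs Brookfield: Brookfield wins 2–1.
  Elmhurst vs Glendale: Glendale wins 2–1.
  Elmhurst vs Brookfield: Brookfield wins 2–1.
  Glendale vs Brookfield: Brookfield wins 2–1.
Copeland scores (wins − losses):
  Jasper: 2 − 1 = 1
  Elmhurst: 0 − 3 = -3
  Glendale: 1 − 2 = -1
  Brookfield: 3 − 0 = 3
Brookfield has the best Copeland score.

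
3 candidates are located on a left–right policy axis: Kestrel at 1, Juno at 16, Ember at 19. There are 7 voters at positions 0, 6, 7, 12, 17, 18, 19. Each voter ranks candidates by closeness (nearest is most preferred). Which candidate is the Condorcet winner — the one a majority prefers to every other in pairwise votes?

Juno

With single-peaked preferences on a line, the Condorcet winner is the candidate closest to the median voter.
The median voter (position 12) is closest to Juno at 16.
Check: Juno vs Ember — voters closer to Juno: 5 of 7.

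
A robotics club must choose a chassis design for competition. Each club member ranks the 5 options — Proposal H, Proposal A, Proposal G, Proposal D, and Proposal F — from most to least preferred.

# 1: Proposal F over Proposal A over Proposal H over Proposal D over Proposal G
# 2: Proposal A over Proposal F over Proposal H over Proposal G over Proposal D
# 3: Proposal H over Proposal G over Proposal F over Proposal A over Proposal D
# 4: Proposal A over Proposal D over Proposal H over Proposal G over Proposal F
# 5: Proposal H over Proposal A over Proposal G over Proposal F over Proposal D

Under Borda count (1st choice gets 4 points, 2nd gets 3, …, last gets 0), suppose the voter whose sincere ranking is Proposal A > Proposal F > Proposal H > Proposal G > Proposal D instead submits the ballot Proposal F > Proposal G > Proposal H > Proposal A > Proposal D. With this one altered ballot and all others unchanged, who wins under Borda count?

Borda totals with the altered ballot: Proposal H 14, Proposal A 12, Proposal G 9, Proposal D 4, Proposal F 11.
The switch changes the winner from Proposal A to Proposal H.

Proposal H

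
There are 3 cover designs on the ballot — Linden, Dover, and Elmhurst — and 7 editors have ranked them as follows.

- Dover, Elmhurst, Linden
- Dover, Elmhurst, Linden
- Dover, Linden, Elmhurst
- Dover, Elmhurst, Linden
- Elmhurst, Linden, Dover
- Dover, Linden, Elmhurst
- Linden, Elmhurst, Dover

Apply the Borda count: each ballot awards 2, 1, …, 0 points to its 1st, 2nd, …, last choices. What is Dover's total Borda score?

10

Borda scores:
  Linden: 0 + 0 + 1 + 0 + 1 + 1 + 2 = 5
  Dover: 2 + 2 + 2 + 2 + 0 + 2 + 0 = 10
  Elmhurst: 1 + 1 + 0 + 1 + 2 + 0 + 1 = 6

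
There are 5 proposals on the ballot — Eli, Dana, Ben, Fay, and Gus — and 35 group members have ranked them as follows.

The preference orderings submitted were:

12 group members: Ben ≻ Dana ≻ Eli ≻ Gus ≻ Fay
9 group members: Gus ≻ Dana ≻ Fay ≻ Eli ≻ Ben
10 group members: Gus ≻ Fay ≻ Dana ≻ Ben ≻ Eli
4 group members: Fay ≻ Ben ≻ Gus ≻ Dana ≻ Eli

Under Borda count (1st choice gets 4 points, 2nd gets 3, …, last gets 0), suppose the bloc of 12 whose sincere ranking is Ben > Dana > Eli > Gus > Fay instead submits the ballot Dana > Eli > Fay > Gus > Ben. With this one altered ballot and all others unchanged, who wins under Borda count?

Borda totals with the altered ballot: Eli 45, Dana 99, Ben 22, Fay 88, Gus 96.
The switch changes the winner from Gus to Dana.

Dana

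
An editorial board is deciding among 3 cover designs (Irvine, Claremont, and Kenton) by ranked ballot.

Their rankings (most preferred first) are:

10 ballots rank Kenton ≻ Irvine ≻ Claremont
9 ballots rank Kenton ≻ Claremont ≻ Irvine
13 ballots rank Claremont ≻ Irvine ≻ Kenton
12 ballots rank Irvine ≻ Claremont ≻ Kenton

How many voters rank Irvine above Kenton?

25

Ballots ranking Irvine above Kenton: 13+12 = 25.
Ballots ranking Kenton above Irvine: 10+9 = 19.
So 25 of 44 voters prefer Irvine to Kenton.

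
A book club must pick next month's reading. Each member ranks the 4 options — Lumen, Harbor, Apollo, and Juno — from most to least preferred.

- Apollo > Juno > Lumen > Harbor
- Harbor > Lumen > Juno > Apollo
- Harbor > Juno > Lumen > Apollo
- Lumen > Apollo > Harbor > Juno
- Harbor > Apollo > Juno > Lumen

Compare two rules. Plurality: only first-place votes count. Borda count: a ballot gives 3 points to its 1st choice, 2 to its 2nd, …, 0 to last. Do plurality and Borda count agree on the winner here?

Plurality first-place counts: Lumen 1, Harbor 3, Apollo 1, Juno 0 → Harbor.
Borda totals: Lumen 7, Harbor 10, Apollo 7, Juno 6 → Harbor.
The two rules agree on Harbor.

Yes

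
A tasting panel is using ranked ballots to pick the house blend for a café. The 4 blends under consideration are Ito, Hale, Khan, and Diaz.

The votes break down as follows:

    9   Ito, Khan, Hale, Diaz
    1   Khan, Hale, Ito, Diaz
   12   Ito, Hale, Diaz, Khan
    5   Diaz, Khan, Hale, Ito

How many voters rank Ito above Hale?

Ballots ranking Ito above Hale: 9+12 = 21.
Ballots ranking Hale above Ito: 1+5 = 6.
So 21 of 27 voters prefer Ito to Hale.

21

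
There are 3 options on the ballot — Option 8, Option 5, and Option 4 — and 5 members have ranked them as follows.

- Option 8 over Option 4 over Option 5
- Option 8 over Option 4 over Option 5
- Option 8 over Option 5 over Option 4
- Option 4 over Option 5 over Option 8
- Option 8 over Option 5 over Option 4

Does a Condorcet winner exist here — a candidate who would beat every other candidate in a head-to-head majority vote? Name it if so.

Option 8

Head-to-head results (5 voters total):
Option 8 vs Option 5: Option 8 wins 4–1.
Option 8 vs Option 4: Option 8 wins 4–1.
Option 5 vs Option 4: Option 4 wins 3–2.
Option 8 beats each rival — Option 5 (4–1), Option 4 (4–1) — so Option 8 is the Condorcet winner.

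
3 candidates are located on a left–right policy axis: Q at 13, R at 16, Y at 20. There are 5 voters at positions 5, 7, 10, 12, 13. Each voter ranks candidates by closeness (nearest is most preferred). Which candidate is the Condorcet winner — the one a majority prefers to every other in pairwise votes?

Q

With single-peaked preferences on a line, the Condorcet winner is the candidate closest to the median voter.
The median voter (position 10) is closest to Q at 13.
Check: Q vs R — voters closer to Q: 5 of 5.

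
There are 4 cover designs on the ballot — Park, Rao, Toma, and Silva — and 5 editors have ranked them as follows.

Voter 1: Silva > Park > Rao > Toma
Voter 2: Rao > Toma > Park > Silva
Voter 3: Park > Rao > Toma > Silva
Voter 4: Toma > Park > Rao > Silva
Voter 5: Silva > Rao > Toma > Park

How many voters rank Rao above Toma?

Ballots ranking Rao above Toma: 4.
Ballots ranking Toma above Rao: 1.
So 4 of 5 voters prefer Rao to Toma.

4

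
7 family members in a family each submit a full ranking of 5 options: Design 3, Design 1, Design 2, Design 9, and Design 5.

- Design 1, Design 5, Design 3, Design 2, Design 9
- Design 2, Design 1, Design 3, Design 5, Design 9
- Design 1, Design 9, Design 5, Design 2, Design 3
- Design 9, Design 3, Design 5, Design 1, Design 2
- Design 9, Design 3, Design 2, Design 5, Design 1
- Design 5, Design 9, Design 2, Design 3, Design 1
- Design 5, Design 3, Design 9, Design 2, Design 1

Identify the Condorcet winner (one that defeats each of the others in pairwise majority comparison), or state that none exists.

Design 5

Head-to-head results (7 voters total):
Design 3 vs Design 1: Design 3 wins 4–3.
Design 3 vs Design 2: Design 3 wins 4–3.
Design 3 vs Design 9: Design 9 wins 4–3.
Design 3 vs Design 5: Design 5 wins 4–3.
Design 1 vs Design 2: Design 2 wins 4–3.
Design 1 vs Design 9: Design 9 wins 4–3.
Design 1 vs Design 5: Design 5 wins 4–3.
Design 2 vs Design 9: Design 9 wins 5–2.
Design 2 vs Design 5: Design 5 wins 5–2.
Design 9 vs Design 5: Design 5 wins 4–3.
Design 5 beats each rival — Design 3 (4–3), Design 1 (4–3), Design 2 (5–2), Design 9 (4–3) — so Design 5 is the Condorcet winner.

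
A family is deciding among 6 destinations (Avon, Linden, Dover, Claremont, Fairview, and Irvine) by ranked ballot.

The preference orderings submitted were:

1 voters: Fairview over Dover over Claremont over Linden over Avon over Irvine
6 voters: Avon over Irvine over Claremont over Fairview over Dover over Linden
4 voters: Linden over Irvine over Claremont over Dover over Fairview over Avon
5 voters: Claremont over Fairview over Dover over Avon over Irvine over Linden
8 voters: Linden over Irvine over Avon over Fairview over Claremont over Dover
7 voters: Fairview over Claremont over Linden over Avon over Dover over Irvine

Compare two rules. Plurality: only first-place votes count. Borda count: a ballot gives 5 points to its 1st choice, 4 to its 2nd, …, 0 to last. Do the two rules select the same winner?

No

Plurality first-place counts: Avon 6, Linden 12, Dover 0, Claremont 5, Fairview 8, Irvine 0 → Linden.
Borda totals: Avon 79, Linden 83, Dover 40, Claremont 94, Fairview 92, Irvine 77 → Claremont.
The two rules disagree: plurality picks Linden, Borda picks Claremont.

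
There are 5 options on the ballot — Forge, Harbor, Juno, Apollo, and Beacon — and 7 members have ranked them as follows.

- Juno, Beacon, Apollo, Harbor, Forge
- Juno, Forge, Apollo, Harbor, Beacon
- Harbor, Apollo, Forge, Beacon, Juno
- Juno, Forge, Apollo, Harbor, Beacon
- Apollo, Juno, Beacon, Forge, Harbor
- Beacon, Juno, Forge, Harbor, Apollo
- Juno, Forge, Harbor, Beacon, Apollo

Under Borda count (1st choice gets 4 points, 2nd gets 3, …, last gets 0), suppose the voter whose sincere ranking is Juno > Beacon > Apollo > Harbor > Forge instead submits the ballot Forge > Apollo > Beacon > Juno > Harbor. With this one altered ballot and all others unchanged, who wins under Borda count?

Borda totals with the altered ballot: Forge 18, Harbor 9, Juno 19, Apollo 14, Beacon 10.
The winner is unchanged: still Juno.

Juno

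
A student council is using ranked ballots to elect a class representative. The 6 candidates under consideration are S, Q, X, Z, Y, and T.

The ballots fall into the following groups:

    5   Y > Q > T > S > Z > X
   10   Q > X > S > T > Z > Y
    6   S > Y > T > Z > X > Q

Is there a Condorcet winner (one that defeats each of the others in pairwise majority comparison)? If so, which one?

There is no Condorcet winner

Head-to-head results (21 voters total):
S vs Q: Q wins 15–6.
S vs X: S wins 11–10.
S vs Z: S wins 21–0.
S vs Y: S wins 16–5.
S vs T: S wins 16–5.
Q vs X: Q wins 15–6.
Q vs Z: Q wins 15–6.
Q vs Y: Y wins 11–10.
Q vs T: Q wins 15–6.
X vs Z: Z wins 11–10.
X vs Y: Y wins 11–10.
X vs T: T wins 11–10.
Z vs Y: Y wins 11–10.
Z vs T: T wins 21–0.
Y vs T: Y wins 11–10.
No candidate beats all others: S beats Y beats Q beats S, a majority cycle.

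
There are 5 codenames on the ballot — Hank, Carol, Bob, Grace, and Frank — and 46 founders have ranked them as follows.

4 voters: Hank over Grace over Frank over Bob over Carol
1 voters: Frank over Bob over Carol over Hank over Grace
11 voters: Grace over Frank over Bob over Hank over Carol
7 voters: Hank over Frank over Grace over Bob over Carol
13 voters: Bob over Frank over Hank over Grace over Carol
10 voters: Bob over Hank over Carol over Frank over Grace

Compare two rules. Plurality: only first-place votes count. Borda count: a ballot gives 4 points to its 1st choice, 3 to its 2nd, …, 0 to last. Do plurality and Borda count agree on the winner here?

Plurality first-place counts: Hank 11, Carol 0, Bob 23, Grace 11, Frank 1 → Bob.
Borda totals: Hank 112, Carol 22, Bob 128, Grace 83, Frank 115 → Bob.
The two rules agree on Bob.

Yes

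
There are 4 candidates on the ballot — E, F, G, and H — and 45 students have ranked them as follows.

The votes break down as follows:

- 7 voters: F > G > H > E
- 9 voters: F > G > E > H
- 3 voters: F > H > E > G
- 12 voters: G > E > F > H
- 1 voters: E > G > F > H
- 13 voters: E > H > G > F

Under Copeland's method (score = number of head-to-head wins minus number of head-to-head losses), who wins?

Pairwise results:
  E vs F: E wins 26–19.
  E vs G: G wins 28–17.
  E vs H: E wins 35–10.
  F vs G: G wins 26–19.
  F vs H: F wins 32–13.
  G vs H: G wins 29–16.
Copeland scores (wins − losses):
  E: 2 − 1 = 1
  F: 1 − 2 = -1
  G: 3 − 0 = 3
  H: 0 − 3 = -3
G has the best Copeland score.

G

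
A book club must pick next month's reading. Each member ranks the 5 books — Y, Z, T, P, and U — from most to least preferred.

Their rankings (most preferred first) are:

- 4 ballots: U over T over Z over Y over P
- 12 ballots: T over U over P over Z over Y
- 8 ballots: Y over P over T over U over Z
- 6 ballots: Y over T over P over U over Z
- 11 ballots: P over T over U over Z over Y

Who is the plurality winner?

Y

First-place vote totals:
  Y: 14
  Z: 0
  T: 12
  P: 11
  U: 4
Y has the most first-place votes.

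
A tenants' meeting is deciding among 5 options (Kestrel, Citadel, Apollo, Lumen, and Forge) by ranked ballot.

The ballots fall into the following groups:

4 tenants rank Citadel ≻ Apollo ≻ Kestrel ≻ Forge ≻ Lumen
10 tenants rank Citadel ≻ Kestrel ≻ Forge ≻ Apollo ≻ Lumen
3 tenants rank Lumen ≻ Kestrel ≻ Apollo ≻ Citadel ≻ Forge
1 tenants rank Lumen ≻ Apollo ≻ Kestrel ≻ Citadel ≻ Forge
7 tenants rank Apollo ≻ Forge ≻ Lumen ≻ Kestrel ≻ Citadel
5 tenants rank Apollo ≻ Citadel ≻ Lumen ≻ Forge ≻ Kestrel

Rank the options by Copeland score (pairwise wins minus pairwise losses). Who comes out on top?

Apollo

Pairwise results:
  Kestrel vs Citadel: Citadel wins 19–11.
  Kestrel vs Apollo: Apollo wins 17–13.
  Kestrel vs Lumen: Lumen wins 16–14.
  Kestrel vs Forge: Kestrel wins 18–12.
  Citadel vs Apollo: Apollo wins 16–14.
  Citadel vs Lumen: Citadel wins 19–11.
  Citadel vs Forge: Citadel wins 23–7.
  Apollo vs Lumen: Apollo wins 26–4.
  Apollo vs Forge: Apollo wins 20–10.
  Lumen vs Forge: Forge wins 21–9.
Copeland scores (wins − losses):
  Kestrel: 1 − 3 = -2
  Citadel: 3 − 1 = 2
  Apollo: 4 − 0 = 4
  Lumen: 1 − 3 = -2
  Forge: 1 − 3 = -2
Apollo has the best Copeland score.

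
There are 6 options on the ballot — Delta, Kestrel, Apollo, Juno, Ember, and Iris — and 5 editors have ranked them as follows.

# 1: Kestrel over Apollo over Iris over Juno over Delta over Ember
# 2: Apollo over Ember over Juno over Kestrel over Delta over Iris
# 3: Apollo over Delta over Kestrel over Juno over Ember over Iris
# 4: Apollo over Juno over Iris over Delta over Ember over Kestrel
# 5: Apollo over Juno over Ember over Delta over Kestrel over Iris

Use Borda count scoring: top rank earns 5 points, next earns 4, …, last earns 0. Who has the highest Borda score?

Apollo

Borda scores:
  Delta: 1 + 1 + 4 + 2 + 2 = 10
  Kestrel: 5 + 2 + 3 + 0 + 1 = 11
  Apollo: 4 + 5 + 5 + 5 + 5 = 24
  Juno: 2 + 3 + 2 + 4 + 4 = 15
  Ember: 0 + 4 + 1 + 1 + 3 = 9
  Iris: 3 + 0 + 0 + 3 + 0 = 6
Apollo has the highest total.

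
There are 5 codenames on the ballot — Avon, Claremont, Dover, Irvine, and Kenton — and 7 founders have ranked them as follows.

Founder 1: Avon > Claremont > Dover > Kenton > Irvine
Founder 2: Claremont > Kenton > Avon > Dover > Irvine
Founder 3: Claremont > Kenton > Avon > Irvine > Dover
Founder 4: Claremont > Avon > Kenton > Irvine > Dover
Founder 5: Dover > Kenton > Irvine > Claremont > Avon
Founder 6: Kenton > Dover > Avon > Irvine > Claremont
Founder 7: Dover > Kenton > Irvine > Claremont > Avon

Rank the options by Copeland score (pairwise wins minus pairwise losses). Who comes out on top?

Pairwise results:
  Avon vs Claremont: Claremont wins 5–2.
  Avon vs Dover: Avon wins 4–3.
  Avon vs Irvine: Avon wins 5–2.
  Avon vs Kenton: Kenton wins 5–2.
  Claremont vs Dover: Claremont wins 4–3.
  Claremont vs Irvine: Claremont wins 4–3.
  Claremont vs Kenton: Claremont wins 4–3.
  Dover vs Irvine: Dover wins 5–2.
  Dover vs Kenton: Kenton wins 4–3.
  Irvine vs Kenton: Kenton wins 7–0.
Copeland scores (wins − losses):
  Avon: 2 − 2 = 0
  Claremont: 4 − 0 = 4
  Dover: 1 − 3 = -2
  Irvine: 0 − 4 = -4
  Kenton: 3 − 1 = 2
Claremont has the best Copeland score.

Claremont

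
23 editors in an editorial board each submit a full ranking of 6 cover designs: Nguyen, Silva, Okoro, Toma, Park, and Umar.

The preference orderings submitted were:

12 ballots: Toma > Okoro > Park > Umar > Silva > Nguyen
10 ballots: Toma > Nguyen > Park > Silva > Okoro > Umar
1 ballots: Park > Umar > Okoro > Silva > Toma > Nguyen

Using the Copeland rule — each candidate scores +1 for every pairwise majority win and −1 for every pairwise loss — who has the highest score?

Toma

Pairwise results:
  Nguyen vs Silva: Silva wins 13–10.
  Nguyen vs Okoro: Okoro wins 13–10.
  Nguyen vs Toma: Toma wins 23–0.
  Nguyen vs Park: Park wins 13–10.
  Nguyen vs Umar: Umar wins 13–10.
  Silva vs Okoro: Okoro wins 13–10.
  Silva vs Toma: Toma wins 22–1.
  Silva vs Park: Park wins 23–0.
  Silva vs Umar: Umar wins 13–10.
  Okoro vs Toma: Toma wins 22–1.
  Okoro vs Park: Okoro wins 12–11.
  Okoro vs Umar: Okoro wins 22–1.
  Toma vs Park: Toma wins 22–1.
  Toma vs Umar: Toma wins 22–1.
  Park vs Umar: Park wins 23–0.
Copeland scores (wins − losses):
  Nguyen: 0 − 5 = -5
  Silva: 1 − 4 = -3
  Okoro: 4 − 1 = 3
  Toma: 5 − 0 = 5
  Park: 3 − 2 = 1
  Umar: 2 − 3 = -1
Toma has the best Copeland score.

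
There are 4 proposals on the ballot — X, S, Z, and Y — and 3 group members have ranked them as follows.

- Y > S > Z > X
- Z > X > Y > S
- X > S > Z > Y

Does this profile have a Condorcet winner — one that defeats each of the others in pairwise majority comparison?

No

Head-to-head results (3 voters total):
X vs S: X wins 2–1.
X vs Z: Z wins 2–1.
X vs Y: X wins 2–1.
S vs Z: S wins 2–1.
S vs Y: Y wins 2–1.
Z vs Y: Z wins 2–1.
No candidate beats all others: X beats S beats Z beats X, a majority cycle.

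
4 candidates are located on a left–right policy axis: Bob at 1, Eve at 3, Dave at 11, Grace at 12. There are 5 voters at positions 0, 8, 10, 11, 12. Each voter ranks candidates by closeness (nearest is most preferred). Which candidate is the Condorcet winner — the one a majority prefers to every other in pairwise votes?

With single-peaked preferences on a line, the Condorcet winner is the candidate closest to the median voter.
The median voter (position 10) is closest to Dave at 11.
Check: Dave vs Eve — voters closer to Dave: 4 of 5.

Dave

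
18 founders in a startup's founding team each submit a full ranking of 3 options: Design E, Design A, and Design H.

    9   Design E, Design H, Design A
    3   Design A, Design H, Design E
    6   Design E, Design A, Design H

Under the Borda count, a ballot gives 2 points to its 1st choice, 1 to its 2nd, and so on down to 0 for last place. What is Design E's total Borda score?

Borda scores:
  Design E: 9·2 + 3·0 + 6·2 = 30
  Design A: 9·0 + 3·2 + 6·1 = 12
  Design H: 9·1 + 3·1 + 6·0 = 12

30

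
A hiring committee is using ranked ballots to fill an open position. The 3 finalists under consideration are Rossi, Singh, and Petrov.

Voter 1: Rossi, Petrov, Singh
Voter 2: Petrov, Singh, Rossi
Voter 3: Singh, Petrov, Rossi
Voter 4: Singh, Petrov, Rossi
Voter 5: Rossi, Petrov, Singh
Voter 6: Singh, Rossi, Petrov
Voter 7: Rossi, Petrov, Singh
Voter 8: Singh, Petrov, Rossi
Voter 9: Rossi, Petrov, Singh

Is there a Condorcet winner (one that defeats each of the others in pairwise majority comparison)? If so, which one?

None — there is no Condorcet winner

Head-to-head results (9 voters total):
Rossi vs Singh: Singh wins 5–4.
Rossi vs Petrov: Rossi wins 5–4.
Singh vs Petrov: Petrov wins 5–4.
No candidate beats all others: Rossi beats Petrov beats Singh beats Rossi, a majority cycle.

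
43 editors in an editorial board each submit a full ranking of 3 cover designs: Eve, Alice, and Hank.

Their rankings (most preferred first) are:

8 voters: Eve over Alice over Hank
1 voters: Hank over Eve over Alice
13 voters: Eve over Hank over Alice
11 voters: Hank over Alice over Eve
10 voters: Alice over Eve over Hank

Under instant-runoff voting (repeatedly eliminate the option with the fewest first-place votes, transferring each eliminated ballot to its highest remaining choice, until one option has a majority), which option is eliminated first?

Alice

Round 1: Eve 21, Hank 12, Alice 10. Alice has the fewest and is eliminated.
Round 2: Eve 31, Hank 12. Eve has a majority.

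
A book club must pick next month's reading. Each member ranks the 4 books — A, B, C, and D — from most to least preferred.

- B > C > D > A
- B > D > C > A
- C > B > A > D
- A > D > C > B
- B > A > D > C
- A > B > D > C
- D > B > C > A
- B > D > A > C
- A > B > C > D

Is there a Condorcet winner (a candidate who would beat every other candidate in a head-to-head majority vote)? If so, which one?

Head-to-head results (9 voters total):
A vs B: B wins 6–3.
A vs C: A wins 5–4.
A vs D: A wins 5–4.
B vs C: B wins 7–2.
B vs D: B wins 7–2.
C vs D: D wins 6–3.
B beats each rival — A (6–3), C (7–2), D (7–2) — so B is the Condorcet winner.

B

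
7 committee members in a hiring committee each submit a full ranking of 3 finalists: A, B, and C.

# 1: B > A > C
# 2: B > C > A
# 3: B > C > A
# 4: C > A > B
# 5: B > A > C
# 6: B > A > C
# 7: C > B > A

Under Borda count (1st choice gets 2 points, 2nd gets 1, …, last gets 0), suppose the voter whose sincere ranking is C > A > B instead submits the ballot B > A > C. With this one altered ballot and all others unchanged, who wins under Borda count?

Borda totals with the altered ballot: A 4, B 13, C 4.
The winner is unchanged: still B.

B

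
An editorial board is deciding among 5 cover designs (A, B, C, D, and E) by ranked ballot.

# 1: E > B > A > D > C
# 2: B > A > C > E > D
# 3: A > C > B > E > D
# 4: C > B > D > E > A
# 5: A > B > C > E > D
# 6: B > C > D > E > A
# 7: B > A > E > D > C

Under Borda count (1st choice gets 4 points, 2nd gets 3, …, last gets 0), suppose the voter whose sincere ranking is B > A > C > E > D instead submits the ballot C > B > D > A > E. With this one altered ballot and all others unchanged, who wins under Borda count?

Borda totals with the altered ballot: A 14, B 22, C 16, D 8, E 10.
The winner is unchanged: still B.

B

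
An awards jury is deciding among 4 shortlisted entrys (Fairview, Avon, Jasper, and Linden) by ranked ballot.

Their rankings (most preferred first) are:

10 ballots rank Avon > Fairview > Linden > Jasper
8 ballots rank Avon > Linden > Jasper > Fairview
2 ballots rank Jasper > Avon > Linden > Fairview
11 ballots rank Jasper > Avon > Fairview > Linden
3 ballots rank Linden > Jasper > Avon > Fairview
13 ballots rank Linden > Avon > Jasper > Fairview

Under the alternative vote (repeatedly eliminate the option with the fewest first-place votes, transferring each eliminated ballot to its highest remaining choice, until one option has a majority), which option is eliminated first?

Fairview

Round 1: Avon 18, Linden 16, Jasper 13, Fairview 0. Fairview has the fewest and is eliminated.
Round 2: Avon 18, Linden 16, Jasper 13. Jasper has the fewest and is eliminated.
Round 3: Avon 31, Linden 16. Avon has a majority.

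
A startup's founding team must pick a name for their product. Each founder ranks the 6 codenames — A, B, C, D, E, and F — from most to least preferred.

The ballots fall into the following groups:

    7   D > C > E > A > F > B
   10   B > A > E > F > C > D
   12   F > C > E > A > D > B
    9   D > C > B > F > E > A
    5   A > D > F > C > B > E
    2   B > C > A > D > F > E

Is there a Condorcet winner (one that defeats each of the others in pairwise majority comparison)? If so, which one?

No Condorcet winner

Head-to-head results (45 voters total):
A vs B: A wins 24–21.
A vs C: C wins 30–15.
A vs D: A wins 29–16.
A vs E: E wins 28–17.
A vs F: A wins 24–21.
B vs C: C wins 33–12.
B vs D: D wins 33–12.
B vs E: B wins 26–19.
B vs F: F wins 24–21.
C vs D: C wins 24–21.
C vs E: C wins 35–10.
C vs F: F wins 27–18.
D vs E: D wins 23–22.
D vs F: D wins 23–22.
E vs F: F wins 28–17.
No candidate beats all others: A beats B beats E beats A, a majority cycle.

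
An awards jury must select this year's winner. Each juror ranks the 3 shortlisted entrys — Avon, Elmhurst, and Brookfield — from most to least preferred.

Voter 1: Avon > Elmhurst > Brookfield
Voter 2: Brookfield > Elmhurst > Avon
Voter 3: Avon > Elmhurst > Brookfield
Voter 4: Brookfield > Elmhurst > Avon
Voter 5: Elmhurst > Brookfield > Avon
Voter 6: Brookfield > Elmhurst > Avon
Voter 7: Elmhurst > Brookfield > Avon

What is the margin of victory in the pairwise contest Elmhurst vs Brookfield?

Ballots ranking Elmhurst above Brookfield: 4.
Ballots ranking Brookfield above Elmhurst: 3.
Elmhurst wins 4–3, a margin of 1.

1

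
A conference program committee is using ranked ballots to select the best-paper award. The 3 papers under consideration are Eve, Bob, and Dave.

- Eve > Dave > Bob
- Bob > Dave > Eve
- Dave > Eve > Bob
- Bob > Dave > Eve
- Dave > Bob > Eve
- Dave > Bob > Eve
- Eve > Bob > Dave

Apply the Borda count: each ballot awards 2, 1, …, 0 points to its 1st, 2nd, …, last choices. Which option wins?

Dave

Borda scores:
  Eve: 2 + 0 + 1 + 0 + 0 + 0 + 2 = 5
  Bob: 0 + 2 + 0 + 2 + 1 + 1 + 1 = 7
  Dave: 1 + 1 + 2 + 1 + 2 + 2 + 0 = 9
Dave has the highest total.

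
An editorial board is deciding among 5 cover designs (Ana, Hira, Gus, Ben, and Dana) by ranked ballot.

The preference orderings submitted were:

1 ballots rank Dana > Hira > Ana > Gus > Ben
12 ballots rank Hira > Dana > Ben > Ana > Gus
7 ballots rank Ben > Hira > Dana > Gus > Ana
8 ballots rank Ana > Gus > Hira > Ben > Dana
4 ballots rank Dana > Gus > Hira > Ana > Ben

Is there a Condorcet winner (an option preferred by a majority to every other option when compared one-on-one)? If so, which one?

Head-to-head results (32 voters total):
Ana vs Hira: Hira wins 24–8.
Ana vs Gus: Ana wins 21–11.
Ana vs Ben: Ben wins 19–13.
Ana vs Dana: Dana wins 24–8.
Hira vs Gus: Hira wins 20–12.
Hira vs Ben: Hira wins 25–7.
Hira vs Dana: Hira wins 27–5.
Gus vs Ben: Ben wins 19–13.
Gus vs Dana: Dana wins 24–8.
Ben vs Dana: Dana wins 17–15.
Hira beats each rival — Ana (24–8), Gus (20–12), Ben (25–7), Dana (27–5) — so Hira is the Condorcet winner.

Hira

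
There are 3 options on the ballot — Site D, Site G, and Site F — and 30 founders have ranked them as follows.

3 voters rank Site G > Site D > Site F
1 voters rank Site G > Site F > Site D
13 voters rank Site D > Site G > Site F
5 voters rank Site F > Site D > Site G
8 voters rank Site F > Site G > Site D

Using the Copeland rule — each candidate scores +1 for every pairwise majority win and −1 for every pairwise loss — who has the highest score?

Pairwise results:
  Site D vs Site G: Site D wins 18–12.
  Site D vs Site F: Site D wins 16–14.
  Site G vs Site F: Site G wins 17–13.
Copeland scores (wins − losses):
  Site D: 2 − 0 = 2
  Site G: 1 − 1 = 0
  Site F: 0 − 2 = -2
Site D has the best Copeland score.

Site D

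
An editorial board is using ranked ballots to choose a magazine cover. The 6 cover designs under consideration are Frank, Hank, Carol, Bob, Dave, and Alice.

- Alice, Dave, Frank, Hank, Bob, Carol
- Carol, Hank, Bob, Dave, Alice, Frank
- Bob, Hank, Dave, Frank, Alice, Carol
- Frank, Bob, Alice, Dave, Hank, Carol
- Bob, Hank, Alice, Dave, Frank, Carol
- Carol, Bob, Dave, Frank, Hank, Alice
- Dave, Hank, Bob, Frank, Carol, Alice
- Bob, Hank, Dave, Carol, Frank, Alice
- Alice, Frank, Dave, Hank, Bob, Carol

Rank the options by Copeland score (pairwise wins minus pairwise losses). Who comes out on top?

Bob

Pairwise results:
  Frank vs Hank: Hank wins 5–4.
  Frank vs Carol: Frank wins 6–3.
  Frank vs Bob: Bob wins 6–3.
  Frank vs Dave: Dave wins 7–2.
  Frank vs Alice: Frank wins 5–4.
  Hank vs Carol: Hank wins 7–2.
  Hank vs Bob: Bob wins 5–4.
  Hank vs Dave: Dave wins 5–4.
  Hank vs Alice: Hank wins 6–3.
  Carol vs Bob: Bob wins 7–2.
  Carol vs Dave: Dave wins 7–2.
  Carol vs Alice: Alice wins 5–4.
  Bob vs Dave: Bob wins 6–3.
  Bob vs Alice: Bob wins 7–2.
  Dave vs Alice: Dave wins 5–4.
Copeland scores (wins − losses):
  Frank: 2 − 3 = -1
  Hank: 3 − 2 = 1
  Carol: 0 − 5 = -5
  Bob: 5 − 0 = 5
  Dave: 4 − 1 = 3
  Alice: 1 − 4 = -3
Bob has the best Copeland score.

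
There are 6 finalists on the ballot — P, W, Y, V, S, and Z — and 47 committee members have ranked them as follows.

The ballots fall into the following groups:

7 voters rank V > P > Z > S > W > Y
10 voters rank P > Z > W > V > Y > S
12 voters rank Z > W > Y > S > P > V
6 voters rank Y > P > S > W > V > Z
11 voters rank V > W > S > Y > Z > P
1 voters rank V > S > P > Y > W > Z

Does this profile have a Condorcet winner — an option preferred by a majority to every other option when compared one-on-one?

Head-to-head results (47 voters total):
P vs W: P wins 24–23.
P vs Y: Y wins 29–18.
P vs V: P wins 28–19.
P vs S: S wins 24–23.
P vs Z: P wins 24–23.
W vs Y: W wins 40–7.
W vs V: W wins 28–19.
W vs S: W wins 33–14.
W vs Z: Z wins 29–18.
Y vs V: V wins 29–18.
Y vs S: Y wins 28–19.
Y vs Z: Z wins 29–18.
V vs S: V wins 29–18.
V vs Z: V wins 25–22.
S vs Z: Z wins 29–18.
No candidate beats all others: P beats W beats Y beats P, a majority cycle.

No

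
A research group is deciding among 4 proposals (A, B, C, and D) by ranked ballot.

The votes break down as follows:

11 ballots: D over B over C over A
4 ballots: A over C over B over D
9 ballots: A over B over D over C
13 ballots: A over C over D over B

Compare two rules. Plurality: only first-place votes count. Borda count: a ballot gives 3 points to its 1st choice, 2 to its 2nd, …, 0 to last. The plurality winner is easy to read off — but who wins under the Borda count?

A

Plurality first-place counts: A 26, B 0, C 0, D 11 → A.
Borda totals: A 78, B 44, C 45, D 55 → A.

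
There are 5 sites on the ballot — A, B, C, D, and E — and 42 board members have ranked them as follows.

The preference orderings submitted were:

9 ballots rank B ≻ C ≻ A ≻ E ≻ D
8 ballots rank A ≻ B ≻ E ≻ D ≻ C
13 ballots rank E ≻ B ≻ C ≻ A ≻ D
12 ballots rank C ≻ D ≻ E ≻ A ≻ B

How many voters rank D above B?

Ballots ranking D above B: 12.
Ballots ranking B above D: 9+8+13 = 30.
So 12 of 42 voters prefer D to B.

12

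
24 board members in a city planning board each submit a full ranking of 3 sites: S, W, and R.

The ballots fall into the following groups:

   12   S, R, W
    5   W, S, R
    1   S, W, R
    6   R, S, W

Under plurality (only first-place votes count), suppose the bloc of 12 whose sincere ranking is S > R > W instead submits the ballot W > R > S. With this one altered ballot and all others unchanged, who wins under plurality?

W

First-place totals with the altered ballot: S 1, W 17, R 6.
The switch changes the winner from S to W.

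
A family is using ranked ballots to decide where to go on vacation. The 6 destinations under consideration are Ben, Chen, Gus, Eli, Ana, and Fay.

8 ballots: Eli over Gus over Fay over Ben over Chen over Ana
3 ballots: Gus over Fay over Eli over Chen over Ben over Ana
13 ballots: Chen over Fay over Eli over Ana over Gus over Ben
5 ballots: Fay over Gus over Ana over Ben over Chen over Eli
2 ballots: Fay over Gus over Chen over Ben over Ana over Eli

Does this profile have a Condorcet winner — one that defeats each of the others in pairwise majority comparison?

Head-to-head results (31 voters total):
Ben vs Chen: Chen wins 18–13.
Ben vs Gus: Gus wins 31–0.
Ben vs Eli: Eli wins 24–7.
Ben vs Ana: Ana wins 18–13.
Ben vs Fay: Fay wins 31–0.
Chen vs Gus: Gus wins 18–13.
Chen vs Eli: Chen wins 20–11.
Chen vs Ana: Chen wins 26–5.
Chen vs Fay: Fay wins 18–13.
Gus vs Eli: Eli wins 21–10.
Gus vs Ana: Gus wins 18–13.
Gus vs Fay: Fay wins 20–11.
Eli vs Ana: Eli wins 24–7.
Eli vs Fay: Fay wins 23–8.
Ana vs Fay: Fay wins 31–0.
Fay beats each rival — Ben (31–0), Chen (18–13), Gus (20–11), Eli (23–8), Ana (31–0) — so Fay is the Condorcet winner.

Yes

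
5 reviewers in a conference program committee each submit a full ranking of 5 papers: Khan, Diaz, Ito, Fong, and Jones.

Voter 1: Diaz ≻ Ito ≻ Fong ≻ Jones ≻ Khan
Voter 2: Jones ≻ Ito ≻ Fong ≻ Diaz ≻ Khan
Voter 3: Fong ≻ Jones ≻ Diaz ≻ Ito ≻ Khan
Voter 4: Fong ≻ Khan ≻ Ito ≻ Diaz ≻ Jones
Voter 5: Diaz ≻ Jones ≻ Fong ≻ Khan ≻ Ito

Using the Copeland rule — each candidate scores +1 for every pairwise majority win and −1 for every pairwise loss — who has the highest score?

Pairwise results:
  Khan vs Diaz: Diaz wins 4–1.
  Khan vs Ito: Ito wins 3–2.
  Khan vs Fong: Fong wins 5–0.
  Khan vs Jones: Jones wins 4–1.
  Diaz vs Ito: Diaz wins 3–2.
  Diaz vs Fong: Fong wins 3–2.
  Diaz vs Jones: Diaz wins 3–2.
  Ito vs Fong: Fong wins 3–2.
  Ito vs Jones: Jones wins 3–2.
  Fong vs Jones: Fong wins 3–2.
Copeland scores (wins − losses):
  Khan: 0 − 4 = -4
  Diaz: 3 − 1 = 2
  Ito: 1 − 3 = -2
  Fong: 4 − 0 = 4
  Jones: 2 − 2 = 0
Fong has the best Copeland score.

Fong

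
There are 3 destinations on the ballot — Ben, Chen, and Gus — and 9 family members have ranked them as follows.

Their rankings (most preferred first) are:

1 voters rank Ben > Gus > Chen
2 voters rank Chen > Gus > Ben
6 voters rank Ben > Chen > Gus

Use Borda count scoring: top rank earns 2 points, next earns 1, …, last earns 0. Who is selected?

Ben

Borda scores:
  Ben: 2 + 2·0 + 6·2 = 14
  Chen: 0 + 2·2 + 6·1 = 10
  Gus: 1 + 2·1 + 6·0 = 3
Ben has the highest total.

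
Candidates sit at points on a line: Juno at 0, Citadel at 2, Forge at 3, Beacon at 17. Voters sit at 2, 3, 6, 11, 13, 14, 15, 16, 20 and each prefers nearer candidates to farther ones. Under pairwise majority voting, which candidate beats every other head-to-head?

With single-peaked preferences on a line, the Condorcet winner is the candidate closest to the median voter.
The median voter (position 13) is closest to Beacon at 17.
Check: Beacon vs Forge — voters closer to Beacon: 6 of 9.

Beacon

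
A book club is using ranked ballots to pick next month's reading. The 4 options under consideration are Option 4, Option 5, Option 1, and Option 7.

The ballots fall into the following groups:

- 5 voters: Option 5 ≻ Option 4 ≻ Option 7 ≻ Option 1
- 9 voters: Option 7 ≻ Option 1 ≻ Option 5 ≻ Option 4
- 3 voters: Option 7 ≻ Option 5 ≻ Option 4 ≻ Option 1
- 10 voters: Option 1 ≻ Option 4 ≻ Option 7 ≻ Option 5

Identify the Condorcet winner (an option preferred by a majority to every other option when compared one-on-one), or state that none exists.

There is no Condorcet winner

Head-to-head results (27 voters total):
Option 4 vs Option 5: Option 5 wins 17–10.
Option 4 vs Option 1: Option 1 wins 19–8.
Option 4 vs Option 7: Option 4 wins 15–12.
Option 5 vs Option 1: Option 1 wins 19–8.
Option 5 vs Option 7: Option 7 wins 22–5.
Option 1 vs Option 7: Option 7 wins 17–10.
No candidate beats all others: Option 4 beats Option 7 beats Option 5 beats Option 4, a majority cycle.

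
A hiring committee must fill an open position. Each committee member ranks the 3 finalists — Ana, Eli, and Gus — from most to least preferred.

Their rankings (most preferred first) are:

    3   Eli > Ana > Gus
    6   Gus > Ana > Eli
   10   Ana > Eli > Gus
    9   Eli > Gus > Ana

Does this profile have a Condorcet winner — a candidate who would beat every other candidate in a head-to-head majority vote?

No

Head-to-head results (28 voters total):
Ana vs Eli: Ana wins 16–12.
Ana vs Gus: Gus wins 15–13.
Eli vs Gus: Eli wins 22–6.
No candidate beats all others: Ana beats Eli beats Gus beats Ana, a majority cycle.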